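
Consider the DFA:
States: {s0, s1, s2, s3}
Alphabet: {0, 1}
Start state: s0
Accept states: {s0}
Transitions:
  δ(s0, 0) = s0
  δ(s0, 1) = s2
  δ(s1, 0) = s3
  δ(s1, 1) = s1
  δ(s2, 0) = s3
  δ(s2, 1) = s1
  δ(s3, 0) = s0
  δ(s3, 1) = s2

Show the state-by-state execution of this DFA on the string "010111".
read '0': s0 → s0
  read '1': s0 → s2
  read '0': s2 → s3
  read '1': s3 → s2
  read '1': s2 → s1
  read '1': s1 → s1
s0 -> s0 -> s2 -> s3 -> s2 -> s1 -> s1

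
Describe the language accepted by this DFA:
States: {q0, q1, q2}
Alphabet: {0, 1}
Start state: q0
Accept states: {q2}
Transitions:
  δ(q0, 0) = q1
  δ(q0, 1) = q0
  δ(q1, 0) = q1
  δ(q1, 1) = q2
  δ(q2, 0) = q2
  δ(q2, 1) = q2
Testing a few strings:
  '1' → reject
  '1010' → accept
  '00' → reject
  '001' → accept
State roles: q0=no 0 seen yet; q1=seen a 0, waiting for 1; q2=substring 01 seen
All binary strings containing the substring 01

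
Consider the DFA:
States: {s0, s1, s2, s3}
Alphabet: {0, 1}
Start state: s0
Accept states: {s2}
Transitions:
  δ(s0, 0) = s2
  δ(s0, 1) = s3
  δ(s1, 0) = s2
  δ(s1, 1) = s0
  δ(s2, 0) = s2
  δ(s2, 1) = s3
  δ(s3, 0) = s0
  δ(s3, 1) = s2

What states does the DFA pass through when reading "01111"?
read '0': s0 → s2
  read '1': s2 → s3
  read '1': s3 → s2
  read '1': s2 → s3
  read '1': s3 → s2
s0 -> s2 -> s3 -> s2 -> s3 -> s2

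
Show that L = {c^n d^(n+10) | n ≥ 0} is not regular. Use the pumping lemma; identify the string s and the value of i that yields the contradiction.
Assume L is regular with pumping length p. Idea: pumping the c-block breaks the fixed offset of 10.
Choose s = c^p d^(p+10) ∈ L. By the pumping lemma, s = xyz with |xy| ≤ p, |y| > 0, so y = c^k with k ≥ 1. Then xy²z = c^(p+k) d^(p+10). For this to be in L we would need p+10 = (p+k)+10, i.e. k = 0, contradicting k ≥ 1. So xy²z ∉ L.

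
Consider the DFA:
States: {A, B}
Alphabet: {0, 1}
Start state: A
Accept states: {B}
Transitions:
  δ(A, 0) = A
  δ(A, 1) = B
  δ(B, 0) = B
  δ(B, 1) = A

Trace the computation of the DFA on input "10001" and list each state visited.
read '1': A → B
  read '0': B → B
  read '0': B → B
  read '0': B → B
  read '1': B → A
A -> B -> B -> B -> B -> A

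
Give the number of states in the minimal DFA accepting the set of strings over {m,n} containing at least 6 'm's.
By Myhill–Nerode, count the distinguishable equivalence classes: 7 classes — having seen 0, 1, …, 5, or ≥6 copies of 'm'; any two classes i < j (j ≤ 6) are distinguished by the string m^(6−j), which takes class j to 6 copies (accepted) but leaves class i below 6 (rejected).
7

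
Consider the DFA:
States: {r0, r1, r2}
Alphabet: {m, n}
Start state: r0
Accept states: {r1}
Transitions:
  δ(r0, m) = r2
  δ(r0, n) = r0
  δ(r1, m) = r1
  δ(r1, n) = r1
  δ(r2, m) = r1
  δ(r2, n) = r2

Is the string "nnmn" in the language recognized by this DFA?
Processing string "nnmn":
  r0 --n--> r0
  r0 --n--> r0
  r0 --m--> r2
  r2 --n--> r2
Final state: r2
Accept states: {r1}
No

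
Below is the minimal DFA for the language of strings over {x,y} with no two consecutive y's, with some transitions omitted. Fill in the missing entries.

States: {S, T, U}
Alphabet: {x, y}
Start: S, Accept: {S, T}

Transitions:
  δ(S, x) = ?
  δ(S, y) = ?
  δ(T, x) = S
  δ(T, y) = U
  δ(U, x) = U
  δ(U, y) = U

From the language and accept set, identify what each state tracks — S: last symbol not y (ok); T: last symbol y (ok); U: saw yy (dead).
Each missing δ(q, a) is the state matching the new tracked value after reading a.
δ(S, x) = S; δ(S, y) = T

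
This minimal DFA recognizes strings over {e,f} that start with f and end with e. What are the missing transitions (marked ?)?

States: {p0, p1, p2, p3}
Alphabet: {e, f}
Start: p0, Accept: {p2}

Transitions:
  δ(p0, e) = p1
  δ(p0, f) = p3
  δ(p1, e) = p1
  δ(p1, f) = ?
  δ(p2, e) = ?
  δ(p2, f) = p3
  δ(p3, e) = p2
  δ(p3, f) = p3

From the language and accept set, identify what each state tracks — p0: no input read; p1: started with e (dead); p2: started with f, last symbol e; p3: started with f, last symbol f.
Each missing δ(q, a) is the state matching the new tracked value after reading a.
δ(p1, f) = p1; δ(p2, e) = p2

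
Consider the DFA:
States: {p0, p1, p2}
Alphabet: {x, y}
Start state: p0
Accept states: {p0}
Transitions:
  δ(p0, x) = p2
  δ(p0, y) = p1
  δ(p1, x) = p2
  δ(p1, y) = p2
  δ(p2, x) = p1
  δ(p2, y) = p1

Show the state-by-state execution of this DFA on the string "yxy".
read 'y': p0 → p1
  read 'x': p1 → p2
  read 'y': p2 → p1
p0 -> p1 -> p2 -> p1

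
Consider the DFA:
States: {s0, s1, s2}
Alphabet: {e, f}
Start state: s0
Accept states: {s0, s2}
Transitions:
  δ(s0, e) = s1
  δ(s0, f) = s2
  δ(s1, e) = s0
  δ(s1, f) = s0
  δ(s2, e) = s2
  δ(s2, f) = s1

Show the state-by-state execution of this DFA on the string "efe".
read 'e': s0 → s1
  read 'f': s1 → s0
  read 'e': s0 → s1
s0 -> s1 -> s0 -> s1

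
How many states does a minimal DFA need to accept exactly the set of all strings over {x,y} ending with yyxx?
By Myhill–Nerode, count the distinguishable equivalence classes: 5 classes — one per longest suffix of the input that is a prefix of 'yyxx' (lengths 0 through 4); only the length-4 class is accepting.
5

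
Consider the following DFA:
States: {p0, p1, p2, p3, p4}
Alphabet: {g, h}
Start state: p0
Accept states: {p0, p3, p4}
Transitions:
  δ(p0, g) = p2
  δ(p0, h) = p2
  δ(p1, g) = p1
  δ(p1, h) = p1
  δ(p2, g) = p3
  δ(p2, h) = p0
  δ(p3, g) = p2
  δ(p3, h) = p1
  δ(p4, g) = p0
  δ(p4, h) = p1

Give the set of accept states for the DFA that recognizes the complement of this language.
Complement accept states = All states \ Original accept states
= {p0, p1, p2, p3, p4} \ {p0, p3, p4}
{p1, p2}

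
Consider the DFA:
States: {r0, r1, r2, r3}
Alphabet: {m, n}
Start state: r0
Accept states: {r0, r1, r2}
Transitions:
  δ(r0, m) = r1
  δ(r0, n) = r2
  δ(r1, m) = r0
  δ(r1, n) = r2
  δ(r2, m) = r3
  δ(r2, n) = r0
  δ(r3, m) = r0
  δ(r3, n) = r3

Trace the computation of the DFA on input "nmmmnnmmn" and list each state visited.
read 'n': r0 → r2
  read 'm': r2 → r3
  read 'm': r3 → r0
  read 'm': r0 → r1
  read 'n': r1 → r2
  read 'n': r2 → r0
  read 'm': r0 → r1
  read 'm': r1 → r0
  read 'n': r0 → r2
r0 -> r2 -> r3 -> r0 -> r1 -> r2 -> r0 -> r1 -> r0 -> r2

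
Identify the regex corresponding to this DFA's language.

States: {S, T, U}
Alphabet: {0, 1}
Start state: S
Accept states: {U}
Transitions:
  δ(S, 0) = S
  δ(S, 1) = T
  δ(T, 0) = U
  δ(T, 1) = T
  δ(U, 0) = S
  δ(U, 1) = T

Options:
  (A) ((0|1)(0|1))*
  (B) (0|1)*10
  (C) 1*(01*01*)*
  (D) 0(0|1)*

Check each option against the DFA on short strings; one disagreement eliminates an option:
  (A) ((0|1)(0|1))*: on ε the DFA stays in S and rejects (S ∉ Accept), but the regex matches it → eliminate
  (B) (0|1)*10: agrees with the DFA on every string of length ≤ 6
  (C) 1*(01*01*)*: on ε the DFA stays in S and rejects (S ∉ Accept), but the regex matches it → eliminate
  (D) 0(0|1)*: on '0' the DFA goes S → S and rejects (S ∉ Accept), but the regex matches it → eliminate
Only (B) is consistent with the DFA.
(B) (0|1)*10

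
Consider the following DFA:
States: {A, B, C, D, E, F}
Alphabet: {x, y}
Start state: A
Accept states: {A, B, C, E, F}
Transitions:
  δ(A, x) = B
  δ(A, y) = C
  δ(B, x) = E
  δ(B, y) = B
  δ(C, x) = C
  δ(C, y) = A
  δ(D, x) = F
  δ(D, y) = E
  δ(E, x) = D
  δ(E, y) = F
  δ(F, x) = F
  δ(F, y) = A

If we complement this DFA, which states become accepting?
Complement accept states = All states \ Original accept states
= {A, B, C, D, E, F} \ {A, B, C, E, F}
{D}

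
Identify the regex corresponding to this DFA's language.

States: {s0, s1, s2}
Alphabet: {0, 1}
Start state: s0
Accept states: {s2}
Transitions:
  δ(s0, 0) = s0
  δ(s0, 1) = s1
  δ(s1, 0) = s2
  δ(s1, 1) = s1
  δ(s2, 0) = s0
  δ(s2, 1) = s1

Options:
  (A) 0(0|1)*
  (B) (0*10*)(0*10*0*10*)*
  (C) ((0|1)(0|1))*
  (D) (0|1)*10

Check each option against the DFA on short strings; one disagreement eliminates an option:
  (A) 0(0|1)*: on '0' the DFA goes s0 → s0 and rejects (s0 ∉ Accept), but the regex matches it → eliminate
  (B) (0*10*)(0*10*0*10*)*: on '1' the DFA goes s0 → s1 and rejects (s1 ∉ Accept), but the regex matches it → eliminate
  (C) ((0|1)(0|1))*: on ε the DFA stays in s0 and rejects (s0 ∉ Accept), but the regex matches it → eliminate
  (D) (0|1)*10: agrees with the DFA on every string of length ≤ 6
Only (D) is consistent with the DFA.
(D) (0|1)*10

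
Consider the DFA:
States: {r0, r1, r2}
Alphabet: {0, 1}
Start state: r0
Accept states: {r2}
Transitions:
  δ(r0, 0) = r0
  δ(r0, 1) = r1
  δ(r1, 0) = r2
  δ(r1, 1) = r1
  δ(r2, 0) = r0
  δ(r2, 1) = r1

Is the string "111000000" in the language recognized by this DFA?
Processing string "111000000":
  r0 --1--> r1
  r1 --1--> r1
  r1 --1--> r1
  r1 --0--> r2
  r2 --0--> r0
  r0 --0--> r0
  r0 --0--> r0
  r0 --0--> r0
  r0 --0--> r0
Final state: r0
Accept states: {r2}
No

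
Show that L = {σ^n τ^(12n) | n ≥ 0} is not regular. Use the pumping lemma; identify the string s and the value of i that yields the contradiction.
Assume L is regular with pumping length p. Idea: pumping the σ-block breaks the 1:12 ratio.
Choose s = σ^p τ^(12p) (length 13p ≥ p). By the pumping lemma, s = xyz with |xy| ≤ p, |y| > 0, so y = σ^k with k ≥ 1. Then xy²z = σ^(p+k) τ^(12p). For this to be in L we would need 12p = 12(p+k), i.e. 12k = 0, contradicting k ≥ 1. So xy²z ∉ L.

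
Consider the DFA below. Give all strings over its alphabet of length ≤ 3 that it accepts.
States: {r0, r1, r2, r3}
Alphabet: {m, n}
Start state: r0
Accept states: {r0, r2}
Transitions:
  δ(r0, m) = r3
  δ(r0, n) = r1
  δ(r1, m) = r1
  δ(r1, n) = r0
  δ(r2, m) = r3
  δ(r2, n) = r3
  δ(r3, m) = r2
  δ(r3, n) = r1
ε, mm, nn, mnn, nmn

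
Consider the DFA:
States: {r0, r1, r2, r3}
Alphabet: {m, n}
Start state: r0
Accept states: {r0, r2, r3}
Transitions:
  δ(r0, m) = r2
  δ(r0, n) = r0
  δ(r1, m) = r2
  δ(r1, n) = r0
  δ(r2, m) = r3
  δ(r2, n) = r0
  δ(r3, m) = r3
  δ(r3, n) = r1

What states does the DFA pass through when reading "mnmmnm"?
read 'm': r0 → r2
  read 'n': r2 → r0
  read 'm': r0 → r2
  read 'm': r2 → r3
  read 'n': r3 → r1
  read 'm': r1 → r2
r0 -> r2 -> r0 -> r2 -> r3 -> r1 -> r2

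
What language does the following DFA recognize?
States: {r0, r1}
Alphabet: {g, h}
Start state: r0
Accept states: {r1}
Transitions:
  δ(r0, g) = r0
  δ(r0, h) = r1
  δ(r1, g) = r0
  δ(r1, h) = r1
Testing a few strings:
  'gh' → accept
  'g' → reject
  'ggh' → accept
  'ggg' → reject
State roles: r0=last symbol not h; r1=last symbol is h
All strings over {g,h} ending with h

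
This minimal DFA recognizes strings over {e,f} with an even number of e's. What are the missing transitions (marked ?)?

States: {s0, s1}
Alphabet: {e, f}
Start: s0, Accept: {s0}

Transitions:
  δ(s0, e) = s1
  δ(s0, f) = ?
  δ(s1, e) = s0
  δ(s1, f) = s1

From the language and accept set, identify what each state tracks — s0: even number of e's so far; s1: odd number of e's so far.
Each missing δ(q, a) is the state matching the new tracked value after reading a.
δ(s0, f) = s0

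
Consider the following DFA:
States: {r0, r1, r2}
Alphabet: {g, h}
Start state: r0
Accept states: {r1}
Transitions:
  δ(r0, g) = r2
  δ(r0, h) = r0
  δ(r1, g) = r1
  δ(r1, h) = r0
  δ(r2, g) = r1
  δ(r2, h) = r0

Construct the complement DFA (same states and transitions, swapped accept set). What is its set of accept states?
Complement accept states = All states \ Original accept states
= {r0, r1, r2} \ {r1}
{r0, r2}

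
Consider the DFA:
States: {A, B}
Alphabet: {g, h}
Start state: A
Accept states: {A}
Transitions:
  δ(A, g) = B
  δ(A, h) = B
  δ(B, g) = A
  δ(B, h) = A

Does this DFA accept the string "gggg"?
Processing string "gggg":
  A --g--> B
  B --g--> A
  A --g--> B
  B --g--> A
Final state: A
Accept states: {A}
Yes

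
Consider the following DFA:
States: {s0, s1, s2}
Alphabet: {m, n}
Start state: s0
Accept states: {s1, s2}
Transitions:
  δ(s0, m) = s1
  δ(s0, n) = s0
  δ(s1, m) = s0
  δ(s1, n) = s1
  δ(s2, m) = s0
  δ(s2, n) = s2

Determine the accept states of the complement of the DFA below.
Complement accept states = All states \ Original accept states
= {s0, s1, s2} \ {s1, s2}
{s0}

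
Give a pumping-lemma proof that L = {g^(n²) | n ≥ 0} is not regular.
Assume L is regular with pumping length p. Idea: pumping adds a fixed amount, but gaps between consecutive squares grow.
Choose s = g^(p²) (length p² ≥ p). By the pumping lemma, s = xyz with |xy| ≤ p, |y| > 0, so |y| = k with 1 ≤ k ≤ p. Then |xy²z| = p²+k. Since p² < p²+k ≤ p²+p < (p+1)², the length p²+k lies strictly between consecutive squares, so it is not a perfect square and xy²z ∉ L.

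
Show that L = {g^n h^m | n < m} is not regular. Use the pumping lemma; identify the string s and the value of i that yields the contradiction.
Assume L is regular with pumping length p. Idea: pumping up the g-block makes the g-count reach the h-count.
Choose s = g^p h^(p+1) ∈ L. By the pumping lemma, s = xyz with |xy| ≤ p, |y| > 0, so y = g^k with k ≥ 1. Then xy²z = g^(p+k) h^(p+1). Since p+k ≥ p+1, the number of g's is no longer strictly less than the number of h's, so xy²z ∉ L.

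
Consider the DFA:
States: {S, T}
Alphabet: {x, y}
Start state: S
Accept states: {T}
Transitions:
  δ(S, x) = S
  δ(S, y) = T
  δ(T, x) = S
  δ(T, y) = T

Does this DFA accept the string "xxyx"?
Processing string "xxyx":
  S --x--> S
  S --x--> S
  S --y--> T
  T --x--> S
Final state: S
Accept states: {T}
No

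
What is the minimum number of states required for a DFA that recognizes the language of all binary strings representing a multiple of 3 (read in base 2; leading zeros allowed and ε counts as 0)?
By Myhill–Nerode, count the distinguishable equivalence classes: three classes — residue of the binary value mod 3.
3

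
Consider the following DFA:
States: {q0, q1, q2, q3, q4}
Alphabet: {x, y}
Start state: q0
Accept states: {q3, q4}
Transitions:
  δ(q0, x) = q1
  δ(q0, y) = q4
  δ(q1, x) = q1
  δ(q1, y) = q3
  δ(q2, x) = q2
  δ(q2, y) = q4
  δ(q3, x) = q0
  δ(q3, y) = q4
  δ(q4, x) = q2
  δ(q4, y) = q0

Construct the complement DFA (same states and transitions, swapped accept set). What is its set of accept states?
Complement accept states = All states \ Original accept states
= {q0, q1, q2, q3, q4} \ {q3, q4}
{q0, q1, q2}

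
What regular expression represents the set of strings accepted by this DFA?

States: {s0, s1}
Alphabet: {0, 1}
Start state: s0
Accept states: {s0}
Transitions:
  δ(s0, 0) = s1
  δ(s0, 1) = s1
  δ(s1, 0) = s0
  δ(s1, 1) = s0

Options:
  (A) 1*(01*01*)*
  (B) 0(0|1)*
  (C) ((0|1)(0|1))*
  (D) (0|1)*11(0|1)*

Check each option against the DFA on short strings; one disagreement eliminates an option:
  (A) 1*(01*01*)*: on '1' the DFA goes s0 → s1 and rejects (s1 ∉ Accept), but the regex matches it → eliminate
  (B) 0(0|1)*: on ε the DFA stays in s0 and accepts (s0 ∈ Accept), but the regex does not match it → eliminate
  (C) ((0|1)(0|1))*: agrees with the DFA on every string of length ≤ 6
  (D) (0|1)*11(0|1)*: on ε the DFA stays in s0 and accepts (s0 ∈ Accept), but the regex does not match it → eliminate
Only (C) is consistent with the DFA.
(C) ((0|1)(0|1))*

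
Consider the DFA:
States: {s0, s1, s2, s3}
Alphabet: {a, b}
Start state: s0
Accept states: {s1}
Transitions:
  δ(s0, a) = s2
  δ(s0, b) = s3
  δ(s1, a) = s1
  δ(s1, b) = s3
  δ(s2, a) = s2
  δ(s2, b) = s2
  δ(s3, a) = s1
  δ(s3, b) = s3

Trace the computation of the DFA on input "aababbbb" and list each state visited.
read 'a': s0 → s2
  read 'a': s2 → s2
  read 'b': s2 → s2
  read 'a': s2 → s2
  read 'b': s2 → s2
  read 'b': s2 → s2
  read 'b': s2 → s2
  read 'b': s2 → s2
s0 -> s2 -> s2 -> s2 -> s2 -> s2 -> s2 -> s2 -> s2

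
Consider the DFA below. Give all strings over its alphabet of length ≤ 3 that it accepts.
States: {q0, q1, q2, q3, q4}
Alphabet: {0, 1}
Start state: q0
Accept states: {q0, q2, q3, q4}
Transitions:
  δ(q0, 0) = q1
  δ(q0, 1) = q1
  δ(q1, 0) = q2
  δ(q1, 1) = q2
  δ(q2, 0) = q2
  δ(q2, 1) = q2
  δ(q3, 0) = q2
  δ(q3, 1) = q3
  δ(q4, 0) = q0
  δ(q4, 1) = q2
ε, 00, 01, 10, 11, 000, 001, 010, 011, 100, 101, 110, 111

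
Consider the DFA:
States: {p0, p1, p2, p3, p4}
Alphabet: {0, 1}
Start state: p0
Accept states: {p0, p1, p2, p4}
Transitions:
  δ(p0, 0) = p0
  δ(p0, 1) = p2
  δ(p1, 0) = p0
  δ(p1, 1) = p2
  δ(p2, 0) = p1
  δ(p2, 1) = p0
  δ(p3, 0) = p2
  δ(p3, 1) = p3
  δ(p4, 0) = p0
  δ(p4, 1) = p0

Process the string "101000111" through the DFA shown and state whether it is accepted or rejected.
Processing string "101000111":
  p0 --1--> p2
  p2 --0--> p1
  p1 --1--> p2
  p2 --0--> p1
  p1 --0--> p0
  p0 --0--> p0
  p0 --1--> p2
  p2 --1--> p0
  p0 --1--> p2
Final state: p2
Accept states: {p0, p1, p2, p4}
Yes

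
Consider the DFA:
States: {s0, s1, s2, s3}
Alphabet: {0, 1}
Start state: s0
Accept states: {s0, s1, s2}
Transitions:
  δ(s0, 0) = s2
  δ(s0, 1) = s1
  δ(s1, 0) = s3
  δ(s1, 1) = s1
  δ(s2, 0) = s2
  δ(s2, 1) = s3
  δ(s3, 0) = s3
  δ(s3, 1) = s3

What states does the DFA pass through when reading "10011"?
read '1': s0 → s1
  read '0': s1 → s3
  read '0': s3 → s3
  read '1': s3 → s3
  read '1': s3 → s3
s0 -> s1 -> s3 -> s3 -> s3 -> s3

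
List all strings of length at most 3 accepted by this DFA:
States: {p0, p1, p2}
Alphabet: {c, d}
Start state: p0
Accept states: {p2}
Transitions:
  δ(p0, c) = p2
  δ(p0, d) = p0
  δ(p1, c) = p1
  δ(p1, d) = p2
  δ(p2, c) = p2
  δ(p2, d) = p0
c, cc, dc, ccc, cdc, dcc, ddc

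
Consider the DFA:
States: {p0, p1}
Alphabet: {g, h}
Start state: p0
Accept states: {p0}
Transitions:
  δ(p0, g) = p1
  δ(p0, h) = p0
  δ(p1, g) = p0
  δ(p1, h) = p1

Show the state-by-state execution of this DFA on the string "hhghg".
read 'h': p0 → p0
  read 'h': p0 → p0
  read 'g': p0 → p1
  read 'h': p1 → p1
  read 'g': p1 → p0
p0 -> p0 -> p0 -> p1 -> p1 -> p0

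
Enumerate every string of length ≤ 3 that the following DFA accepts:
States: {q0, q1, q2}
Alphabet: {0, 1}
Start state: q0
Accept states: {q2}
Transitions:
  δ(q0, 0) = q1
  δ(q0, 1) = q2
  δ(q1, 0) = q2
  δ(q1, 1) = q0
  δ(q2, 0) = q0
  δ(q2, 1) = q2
1, 00, 11, 001, 011, 101, 111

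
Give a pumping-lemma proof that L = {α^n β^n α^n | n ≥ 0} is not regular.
Assume L is regular with pumping length p. Idea: pumping the first α-block unbalances it against the other two.
Choose s = α^p β^p α^p ∈ L (|s| = 3p ≥ p). By the pumping lemma, s = xyz with |xy| ≤ p, |y| > 0, so y = α^k with k ≥ 1, inside the first α-block. Then xy²z = α^(p+k) β^p α^p. The first block has length p+k ≠ p, so the three block lengths are no longer equal and xy²z ∉ L.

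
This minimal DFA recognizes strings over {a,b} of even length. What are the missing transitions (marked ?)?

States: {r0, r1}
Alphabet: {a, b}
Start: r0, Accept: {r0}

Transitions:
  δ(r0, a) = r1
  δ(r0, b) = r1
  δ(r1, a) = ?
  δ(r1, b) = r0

From the language and accept set, identify what each state tracks — r0: even length so far; r1: odd length so far.
Each missing δ(q, a) is the state matching the new tracked value after reading a.
δ(r1, a) = r0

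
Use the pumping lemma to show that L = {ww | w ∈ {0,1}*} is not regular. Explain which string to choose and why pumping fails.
Assume L is regular with pumping length p. Idea: pumping the leading 0-block breaks the equality of the two halves.
Choose s = 0^p 1 0^p 1 ∈ L (with w = 0^p 1). |s| = 2p+2 ≥ p. By the pumping lemma, s = xyz with |xy| ≤ p, |y| > 0, so y = 0^k with k ≥ 1, in the first 0-block. Then xy²z = 0^(p+k) 1 0^p 1, of length 2p+2+k. If k is odd this length is odd, so it cannot be of the form ww. If k is even, each half has length p+1+k/2 ≤ p+k, so the first half lies entirely inside the leading 0-block and contains no 1, while the second half ends in 1; the halves differ. Either way xy²z ∉ L.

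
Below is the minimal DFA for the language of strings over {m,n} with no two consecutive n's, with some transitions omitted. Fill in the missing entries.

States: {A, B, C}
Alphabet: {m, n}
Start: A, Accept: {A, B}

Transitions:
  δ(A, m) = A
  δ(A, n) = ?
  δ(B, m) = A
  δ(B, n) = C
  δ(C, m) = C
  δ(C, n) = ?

From the language and accept set, identify what each state tracks — A: last symbol not n (ok); B: last symbol n (ok); C: saw nn (dead).
Each missing δ(q, a) is the state matching the new tracked value after reading a.
δ(A, n) = B; δ(C, n) = C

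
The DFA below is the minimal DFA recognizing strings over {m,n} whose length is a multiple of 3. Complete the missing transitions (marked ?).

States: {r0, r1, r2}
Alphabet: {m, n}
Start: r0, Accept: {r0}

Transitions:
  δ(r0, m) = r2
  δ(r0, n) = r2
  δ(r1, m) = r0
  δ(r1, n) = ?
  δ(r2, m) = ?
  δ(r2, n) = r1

From the language and accept set, identify what each state tracks — r0: length ≡ 0 (mod 3); r1: length ≡ 2 (mod 3); r2: length ≡ 1 (mod 3).
Each missing δ(q, a) is the state matching the new tracked value after reading a.
δ(r1, n) = r0; δ(r2, m) = r1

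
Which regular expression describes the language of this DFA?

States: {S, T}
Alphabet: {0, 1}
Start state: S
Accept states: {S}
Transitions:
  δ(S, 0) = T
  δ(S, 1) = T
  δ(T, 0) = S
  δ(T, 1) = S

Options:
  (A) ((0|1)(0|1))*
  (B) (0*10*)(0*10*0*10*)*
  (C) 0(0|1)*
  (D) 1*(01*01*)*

Check each option against the DFA on short strings; one disagreement eliminates an option:
  (A) ((0|1)(0|1))*: agrees with the DFA on every string of length ≤ 6
  (B) (0*10*)(0*10*0*10*)*: on ε the DFA stays in S and accepts (S ∈ Accept), but the regex does not match it → eliminate
  (C) 0(0|1)*: on ε the DFA stays in S and accepts (S ∈ Accept), but the regex does not match it → eliminate
  (D) 1*(01*01*)*: on '1' the DFA goes S → T and rejects (T ∉ Accept), but the regex matches it → eliminate
Only (A) is consistent with the DFA.
(A) ((0|1)(0|1))*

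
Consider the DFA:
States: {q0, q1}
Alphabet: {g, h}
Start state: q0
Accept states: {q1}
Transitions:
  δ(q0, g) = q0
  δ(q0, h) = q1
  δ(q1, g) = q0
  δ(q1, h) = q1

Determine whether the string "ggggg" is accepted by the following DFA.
Processing string "ggggg":
  q0 --g--> q0
  q0 --g--> q0
  q0 --g--> q0
  q0 --g--> q0
  q0 --g--> q0
Final state: q0
Accept states: {q1}
No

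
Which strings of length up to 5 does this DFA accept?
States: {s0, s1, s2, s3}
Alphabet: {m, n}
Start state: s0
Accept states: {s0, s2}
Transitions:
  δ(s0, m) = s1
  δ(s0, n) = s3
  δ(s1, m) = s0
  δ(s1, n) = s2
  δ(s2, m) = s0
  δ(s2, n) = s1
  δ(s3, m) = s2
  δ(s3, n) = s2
ε, mm, mn, nm, nn, mnm, nmm, nnm, mmmm, mmmn, mmnm, mmnn, mnnm, mnnn, nmnm, nmnn, nnnm, nnnn, mmmnm, mmnmm, mmnnm, mnmmm, mnmmn, mnmnm, mnmnn, mnnnm, nmmmm, nmmmn, nmmnm, nmmnn, nmnnm, nnmmm, nnmmn, nnmnm, nnmnn, nnnnm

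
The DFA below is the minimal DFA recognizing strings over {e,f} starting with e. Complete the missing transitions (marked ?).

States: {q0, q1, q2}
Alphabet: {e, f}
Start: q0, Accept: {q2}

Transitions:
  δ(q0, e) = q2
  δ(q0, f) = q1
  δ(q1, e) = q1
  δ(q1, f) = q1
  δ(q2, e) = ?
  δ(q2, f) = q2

From the language and accept set, identify what each state tracks — q0: no input read; q1: started with f (dead); q2: started with e.
Each missing δ(q, a) is the state matching the new tracked value after reading a.
δ(q2, e) = q2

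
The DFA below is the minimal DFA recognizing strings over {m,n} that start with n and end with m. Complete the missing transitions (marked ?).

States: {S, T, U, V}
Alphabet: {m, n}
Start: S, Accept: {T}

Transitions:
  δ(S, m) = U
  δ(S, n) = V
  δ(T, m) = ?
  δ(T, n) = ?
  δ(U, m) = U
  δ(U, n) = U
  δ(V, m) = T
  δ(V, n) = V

From the language and accept set, identify what each state tracks — S: no input read; T: started with n, last symbol m; U: started with m (dead); V: started with n, last symbol n.
Each missing δ(q, a) is the state matching the new tracked value after reading a.
δ(T, m) = T; δ(T, n) = V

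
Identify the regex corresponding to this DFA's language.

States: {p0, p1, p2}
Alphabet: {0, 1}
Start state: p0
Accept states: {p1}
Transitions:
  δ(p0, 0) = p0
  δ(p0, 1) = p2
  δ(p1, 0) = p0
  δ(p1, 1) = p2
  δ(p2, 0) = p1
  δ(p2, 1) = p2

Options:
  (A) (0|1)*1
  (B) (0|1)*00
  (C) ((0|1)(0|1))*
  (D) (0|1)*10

Check each option against the DFA on short strings; one disagreement eliminates an option:
  (A) (0|1)*1: on '1' the DFA goes p0 → p2 and rejects (p2 ∉ Accept), but the regex matches it → eliminate
  (B) (0|1)*00: on '00' the DFA goes p0 → p0 → p0 and rejects (p0 ∉ Accept), but the regex matches it → eliminate
  (C) ((0|1)(0|1))*: on ε the DFA stays in p0 and rejects (p0 ∉ Accept), but the regex matches it → eliminate
  (D) (0|1)*10: agrees with the DFA on every string of length ≤ 6
Only (D) is consistent with the DFA.
(D) (0|1)*10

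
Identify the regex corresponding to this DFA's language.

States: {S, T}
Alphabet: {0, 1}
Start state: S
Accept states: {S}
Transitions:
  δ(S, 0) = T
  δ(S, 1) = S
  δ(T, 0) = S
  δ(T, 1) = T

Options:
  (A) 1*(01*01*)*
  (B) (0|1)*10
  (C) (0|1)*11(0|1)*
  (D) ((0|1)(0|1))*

Check each option against the DFA on short strings; one disagreement eliminates an option:
  (A) 1*(01*01*)*: agrees with the DFA on every string of length ≤ 6
  (B) (0|1)*10: on ε the DFA stays in S and accepts (S ∈ Accept), but the regex does not match it → eliminate
  (C) (0|1)*11(0|1)*: on ε the DFA stays in S and accepts (S ∈ Accept), but the regex does not match it → eliminate
  (D) ((0|1)(0|1))*: on '1' the DFA goes S → S and accepts (S ∈ Accept), but the regex does not match it → eliminate
Only (A) is consistent with the DFA.
(A) 1*(01*01*)*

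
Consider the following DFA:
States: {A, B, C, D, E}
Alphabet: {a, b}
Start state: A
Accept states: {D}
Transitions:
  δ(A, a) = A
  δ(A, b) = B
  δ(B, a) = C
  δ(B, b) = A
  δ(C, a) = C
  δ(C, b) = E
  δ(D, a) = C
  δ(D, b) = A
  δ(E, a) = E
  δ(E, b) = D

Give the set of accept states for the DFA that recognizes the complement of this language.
Complement accept states = All states \ Original accept states
= {A, B, C, D, E} \ {D}
{A, B, C, E}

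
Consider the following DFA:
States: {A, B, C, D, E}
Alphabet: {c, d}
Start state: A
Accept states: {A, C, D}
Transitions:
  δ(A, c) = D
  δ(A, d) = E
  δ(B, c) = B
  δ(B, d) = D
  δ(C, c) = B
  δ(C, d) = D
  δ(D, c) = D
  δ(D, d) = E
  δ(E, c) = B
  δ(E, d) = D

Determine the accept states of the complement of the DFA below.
Complement accept states = All states \ Original accept states
= {A, B, C, D, E} \ {A, C, D}
{B, E}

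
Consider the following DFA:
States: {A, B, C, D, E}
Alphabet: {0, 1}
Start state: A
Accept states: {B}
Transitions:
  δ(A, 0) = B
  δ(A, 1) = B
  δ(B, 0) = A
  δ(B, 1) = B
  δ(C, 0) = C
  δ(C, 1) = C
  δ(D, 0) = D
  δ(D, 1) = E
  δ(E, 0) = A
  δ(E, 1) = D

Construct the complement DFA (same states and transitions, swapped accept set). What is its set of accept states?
Complement accept states = All states \ Original accept states
= {A, B, C, D, E} \ {B}
{A, C, D, E}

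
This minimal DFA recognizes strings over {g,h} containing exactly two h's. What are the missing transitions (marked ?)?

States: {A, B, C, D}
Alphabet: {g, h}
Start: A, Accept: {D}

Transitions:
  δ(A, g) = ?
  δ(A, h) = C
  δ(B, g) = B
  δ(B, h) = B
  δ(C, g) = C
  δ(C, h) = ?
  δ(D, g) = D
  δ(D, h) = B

From the language and accept set, identify what each state tracks — A: zero h's; B: ≥ three h's (dead); C: one h; D: two h's.
Each missing δ(q, a) is the state matching the new tracked value after reading a.
δ(A, g) = A; δ(C, h) = D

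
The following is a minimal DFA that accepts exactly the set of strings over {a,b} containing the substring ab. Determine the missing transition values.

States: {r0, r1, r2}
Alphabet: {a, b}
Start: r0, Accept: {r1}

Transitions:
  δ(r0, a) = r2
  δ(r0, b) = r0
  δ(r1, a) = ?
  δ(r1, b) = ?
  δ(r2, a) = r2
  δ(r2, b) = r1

From the language and accept set, identify what each state tracks — r0: no a seen yet; r1: substring ab seen; r2: seen a a, waiting for b.
Each missing δ(q, a) is the state matching the new tracked value after reading a.
δ(r1, a) = r1; δ(r1, b) = r1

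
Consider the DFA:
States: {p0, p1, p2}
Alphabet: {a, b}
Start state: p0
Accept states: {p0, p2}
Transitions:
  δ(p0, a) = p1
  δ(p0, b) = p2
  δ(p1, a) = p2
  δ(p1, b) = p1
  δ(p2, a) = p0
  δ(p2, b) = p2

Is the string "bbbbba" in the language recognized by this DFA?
Processing string "bbbbba":
  p0 --b--> p2
  p2 --b--> p2
  p2 --b--> p2
  p2 --b--> p2
  p2 --b--> p2
  p2 --a--> p0
Final state: p0
Accept states: {p0, p2}
Yes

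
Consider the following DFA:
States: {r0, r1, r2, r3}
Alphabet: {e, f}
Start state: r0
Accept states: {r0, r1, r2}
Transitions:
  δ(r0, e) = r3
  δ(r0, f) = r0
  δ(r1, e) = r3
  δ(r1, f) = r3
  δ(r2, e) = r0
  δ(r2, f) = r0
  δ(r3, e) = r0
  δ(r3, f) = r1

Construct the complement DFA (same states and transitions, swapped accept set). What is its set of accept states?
Complement accept states = All states \ Original accept states
= {r0, r1, r2, r3} \ {r0, r1, r2}
{r3}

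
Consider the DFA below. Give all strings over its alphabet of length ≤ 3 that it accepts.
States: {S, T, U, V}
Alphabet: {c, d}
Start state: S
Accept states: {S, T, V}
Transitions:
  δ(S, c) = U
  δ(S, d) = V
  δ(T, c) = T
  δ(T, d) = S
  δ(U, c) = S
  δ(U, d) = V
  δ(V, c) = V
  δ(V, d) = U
ε, d, cc, cd, dc, ccd, cdc, dcc, ddc, ddd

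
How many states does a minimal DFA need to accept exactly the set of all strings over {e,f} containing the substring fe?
By Myhill–Nerode, count the distinguishable equivalence classes: 3 classes — one per longest suffix of the input that is a prefix of 'fe' (lengths 0 through 1), plus an absorbing 'already seen fe' class.
3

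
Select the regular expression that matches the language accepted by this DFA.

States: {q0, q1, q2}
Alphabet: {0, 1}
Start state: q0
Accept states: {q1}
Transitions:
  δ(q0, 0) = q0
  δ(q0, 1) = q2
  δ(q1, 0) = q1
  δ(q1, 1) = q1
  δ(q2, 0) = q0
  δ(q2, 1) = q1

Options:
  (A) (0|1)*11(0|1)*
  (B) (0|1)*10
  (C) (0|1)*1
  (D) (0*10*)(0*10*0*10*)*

Check each option against the DFA on short strings; one disagreement eliminates an option:
  (A) (0|1)*11(0|1)*: agrees with the DFA on every string of length ≤ 6
  (B) (0|1)*10: on '10' the DFA goes q0 → q2 → q0 and rejects (q0 ∉ Accept), but the regex matches it → eliminate
  (C) (0|1)*1: on '1' the DFA goes q0 → q2 and rejects (q2 ∉ Accept), but the regex matches it → eliminate
  (D) (0*10*)(0*10*0*10*)*: on '1' the DFA goes q0 → q2 and rejects (q2 ∉ Accept), but the regex matches it → eliminate
Only (A) is consistent with the DFA.
(A) (0|1)*11(0|1)*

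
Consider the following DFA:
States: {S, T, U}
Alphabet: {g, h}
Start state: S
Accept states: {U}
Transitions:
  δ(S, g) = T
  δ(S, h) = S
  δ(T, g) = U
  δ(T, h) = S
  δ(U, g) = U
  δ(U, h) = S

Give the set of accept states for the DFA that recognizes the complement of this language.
Complement accept states = All states \ Original accept states
= {S, T, U} \ {U}
{S, T}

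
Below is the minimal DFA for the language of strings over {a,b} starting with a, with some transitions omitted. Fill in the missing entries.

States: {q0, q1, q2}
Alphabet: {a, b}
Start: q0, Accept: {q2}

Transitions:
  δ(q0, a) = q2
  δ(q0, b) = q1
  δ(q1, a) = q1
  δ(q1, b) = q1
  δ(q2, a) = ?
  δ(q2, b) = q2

From the language and accept set, identify what each state tracks — q0: no input read; q1: started with b (dead); q2: started with a.
Each missing δ(q, a) is the state matching the new tracked value after reading a.
δ(q2, a) = q2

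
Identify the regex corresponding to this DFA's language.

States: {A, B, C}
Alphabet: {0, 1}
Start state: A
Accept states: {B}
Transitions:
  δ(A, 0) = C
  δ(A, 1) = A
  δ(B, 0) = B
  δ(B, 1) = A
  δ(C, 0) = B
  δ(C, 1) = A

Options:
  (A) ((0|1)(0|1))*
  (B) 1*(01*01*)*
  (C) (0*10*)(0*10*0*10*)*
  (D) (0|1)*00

Check each option against the DFA on short strings; one disagreement eliminates an option:
  (A) ((0|1)(0|1))*: on ε the DFA stays in A and rejects (A ∉ Accept), but the regex matches it → eliminate
  (B) 1*(01*01*)*: on ε the DFA stays in A and rejects (A ∉ Accept), but the regex matches it → eliminate
  (C) (0*10*)(0*10*0*10*)*: on '1' the DFA goes A → A and rejects (A ∉ Accept), but the regex matches it → eliminate
  (D) (0|1)*00: agrees with the DFA on every string of length ≤ 6
Only (D) is consistent with the DFA.
(D) (0|1)*00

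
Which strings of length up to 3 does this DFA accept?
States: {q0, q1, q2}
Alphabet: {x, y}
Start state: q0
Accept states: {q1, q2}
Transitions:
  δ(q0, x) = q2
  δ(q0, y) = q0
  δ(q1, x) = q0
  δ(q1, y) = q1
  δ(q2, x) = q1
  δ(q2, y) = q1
x, xx, xy, yx, xxy, xyy, yxx, yxy, yyx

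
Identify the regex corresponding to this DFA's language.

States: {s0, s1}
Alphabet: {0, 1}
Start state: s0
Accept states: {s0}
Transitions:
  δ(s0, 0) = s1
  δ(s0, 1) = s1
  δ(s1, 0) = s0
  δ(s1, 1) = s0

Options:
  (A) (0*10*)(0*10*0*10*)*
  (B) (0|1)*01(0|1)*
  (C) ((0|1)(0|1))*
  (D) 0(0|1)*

Check each option against the DFA on short strings; one disagreement eliminates an option:
  (A) (0*10*)(0*10*0*10*)*: on ε the DFA stays in s0 and accepts (s0 ∈ Accept), but the regex does not match it → eliminate
  (B) (0|1)*01(0|1)*: on ε the DFA stays in s0 and accepts (s0 ∈ Accept), but the regex does not match it → eliminate
  (C) ((0|1)(0|1))*: agrees with the DFA on every string of length ≤ 6
  (D) 0(0|1)*: on ε the DFA stays in s0 and accepts (s0 ∈ Accept), but the regex does not match it → eliminate
Only (C) is consistent with the DFA.
(C) ((0|1)(0|1))*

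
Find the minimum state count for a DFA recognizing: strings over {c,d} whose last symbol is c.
By Myhill–Nerode, count the distinguishable equivalence classes: 2^1 = 2 classes — the DFA must remember the last 1 symbol read; every pair of distinct length-1 suffixes is distinguishable by some continuation.
2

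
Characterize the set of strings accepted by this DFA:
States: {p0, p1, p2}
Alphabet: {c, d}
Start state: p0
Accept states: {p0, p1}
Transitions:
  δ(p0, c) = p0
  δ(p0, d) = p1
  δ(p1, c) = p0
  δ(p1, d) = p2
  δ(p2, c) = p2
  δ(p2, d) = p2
Testing a few strings:
  'cd' → accept
  'cc' → accept
  'ccd' → accept
  'ddd' → reject
State roles: p0=last symbol not d (ok); p1=last symbol d (ok); p2=saw dd (dead)
All strings over {c,d} with no two consecutive d's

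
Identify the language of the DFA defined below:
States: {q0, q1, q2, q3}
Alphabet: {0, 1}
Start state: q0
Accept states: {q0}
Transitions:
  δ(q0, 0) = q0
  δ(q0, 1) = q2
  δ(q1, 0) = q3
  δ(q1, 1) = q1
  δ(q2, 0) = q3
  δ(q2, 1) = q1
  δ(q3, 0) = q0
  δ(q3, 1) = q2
Testing a few strings:
  '11' → reject
  '010' → reject
  '100' → accept
  '0101' → reject
State roles: q0=value ≡ 0 (mod 4); q1=value ≡ 3 (mod 4); q2=value ≡ 1 (mod 4); q3=value ≡ 2 (mod 4)
All binary strings representing a multiple of 4 (read in base 2; leading zeros allowed and ε counts as 0)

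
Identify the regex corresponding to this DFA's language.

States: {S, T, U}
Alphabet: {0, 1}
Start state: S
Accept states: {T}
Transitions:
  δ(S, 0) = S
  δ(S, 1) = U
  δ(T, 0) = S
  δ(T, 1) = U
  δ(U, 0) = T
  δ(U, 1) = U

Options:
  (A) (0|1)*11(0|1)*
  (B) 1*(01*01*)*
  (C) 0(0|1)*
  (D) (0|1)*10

Check each option against the DFA on short strings; one disagreement eliminates an option:
  (A) (0|1)*11(0|1)*: on '10' the DFA goes S → U → T and accepts (T ∈ Accept), but the regex does not match it → eliminate
  (B) 1*(01*01*)*: on ε the DFA stays in S and rejects (S ∉ Accept), but the regex matches it → eliminate
  (C) 0(0|1)*: on '0' the DFA goes S → S and rejects (S ∉ Accept), but the regex matches it → eliminate
  (D) (0|1)*10: agrees with the DFA on every string of length ≤ 6
Only (D) is consistent with the DFA.
(D) (0|1)*10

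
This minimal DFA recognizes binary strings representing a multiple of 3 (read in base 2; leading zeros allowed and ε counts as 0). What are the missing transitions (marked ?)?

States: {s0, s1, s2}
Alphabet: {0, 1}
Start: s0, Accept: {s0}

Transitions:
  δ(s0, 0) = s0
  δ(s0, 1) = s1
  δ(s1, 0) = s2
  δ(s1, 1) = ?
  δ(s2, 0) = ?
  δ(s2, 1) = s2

From the language and accept set, identify what each state tracks — s0: value ≡ 0 (mod 3); s1: value ≡ 1 (mod 3); s2: value ≡ 2 (mod 3).
Each missing δ(q, a) is the state matching the new tracked value after reading a.
δ(s1, 1) = s0; δ(s2, 0) = s1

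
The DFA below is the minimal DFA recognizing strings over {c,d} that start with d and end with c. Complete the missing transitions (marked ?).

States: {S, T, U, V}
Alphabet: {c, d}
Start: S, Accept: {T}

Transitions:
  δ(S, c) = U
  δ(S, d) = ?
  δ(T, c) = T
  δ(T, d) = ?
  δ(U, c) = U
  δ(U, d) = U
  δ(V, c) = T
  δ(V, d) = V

From the language and accept set, identify what each state tracks — S: no input read; T: started with d, last symbol c; U: started with c (dead); V: started with d, last symbol d.
Each missing δ(q, a) is the state matching the new tracked value after reading a.
δ(S, d) = V; δ(T, d) = V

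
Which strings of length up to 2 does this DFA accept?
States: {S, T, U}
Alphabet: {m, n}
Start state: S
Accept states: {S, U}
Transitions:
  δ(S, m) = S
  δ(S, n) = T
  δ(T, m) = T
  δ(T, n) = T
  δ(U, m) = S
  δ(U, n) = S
ε, m, mm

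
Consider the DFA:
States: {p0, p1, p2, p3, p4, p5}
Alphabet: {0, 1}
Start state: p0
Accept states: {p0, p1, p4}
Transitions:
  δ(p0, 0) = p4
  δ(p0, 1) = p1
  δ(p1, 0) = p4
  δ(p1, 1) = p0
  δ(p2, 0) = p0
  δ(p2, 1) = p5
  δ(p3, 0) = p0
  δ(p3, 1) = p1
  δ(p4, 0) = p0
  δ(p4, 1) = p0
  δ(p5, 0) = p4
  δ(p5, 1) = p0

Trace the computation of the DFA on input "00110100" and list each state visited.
read '0': p0 → p4
  read '0': p4 → p0
  read '1': p0 → p1
  read '1': p1 → p0
  read '0': p0 → p4
  read '1': p4 → p0
  read '0': p0 → p4
  read '0': p4 → p0
p0 -> p4 -> p0 -> p1 -> p0 -> p4 -> p0 -> p4 -> p0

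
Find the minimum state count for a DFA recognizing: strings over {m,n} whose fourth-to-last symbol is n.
By Myhill–Nerode, count the distinguishable equivalence classes: 2^4 = 16 classes — the DFA must remember the last 4 symbols read; every pair of distinct length-4 suffixes is distinguishable by some continuation.
16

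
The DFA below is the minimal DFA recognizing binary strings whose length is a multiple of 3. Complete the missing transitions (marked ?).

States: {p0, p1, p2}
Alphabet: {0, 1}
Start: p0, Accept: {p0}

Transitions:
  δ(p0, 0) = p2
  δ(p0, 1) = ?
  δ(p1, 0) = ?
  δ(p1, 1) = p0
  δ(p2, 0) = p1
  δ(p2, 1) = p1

From the language and accept set, identify what each state tracks — p0: length ≡ 0 (mod 3); p1: length ≡ 2 (mod 3); p2: length ≡ 1 (mod 3).
Each missing δ(q, a) is the state matching the new tracked value after reading a.
δ(p0, 1) = p2; δ(p1, 0) = p0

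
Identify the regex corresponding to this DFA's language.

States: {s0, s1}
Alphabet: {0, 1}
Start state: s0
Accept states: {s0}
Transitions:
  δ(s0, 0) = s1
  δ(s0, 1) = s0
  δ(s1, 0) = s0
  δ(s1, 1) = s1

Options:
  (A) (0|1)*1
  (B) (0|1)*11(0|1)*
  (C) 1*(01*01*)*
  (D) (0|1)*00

Check each option against the DFA on short strings; one disagreement eliminates an option:
  (A) (0|1)*1: on ε the DFA stays in s0 and accepts (s0 ∈ Accept), but the regex does not match it → eliminate
  (B) (0|1)*11(0|1)*: on ε the DFA stays in s0 and accepts (s0 ∈ Accept), but the regex does not match it → eliminate
  (C) 1*(01*01*)*: agrees with the DFA on every string of length ≤ 6
  (D) (0|1)*00: on ε the DFA stays in s0 and accepts (s0 ∈ Accept), but the regex does not match it → eliminate
Only (C) is consistent with the DFA.
(C) 1*(01*01*)*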